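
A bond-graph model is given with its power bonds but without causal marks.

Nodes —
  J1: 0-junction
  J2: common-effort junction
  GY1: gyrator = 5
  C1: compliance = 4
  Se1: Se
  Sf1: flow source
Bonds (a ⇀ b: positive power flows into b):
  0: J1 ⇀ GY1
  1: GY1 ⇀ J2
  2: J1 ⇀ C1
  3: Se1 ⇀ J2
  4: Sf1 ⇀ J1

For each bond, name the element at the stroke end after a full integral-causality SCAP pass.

#0 stroke→GY1
#1 stroke→GY1
#2 stroke→J1
#3 stroke→J2
#4 stroke→Sf1

b3 stroke at J2  (Se1: effort source, stroke at far end)
b4 stroke at Sf1  (Sf1: flow source, stroke at near end)
b1 stroke at GY1  (0-jn J2 has e-setter on 3)
b0 stroke at GY1  (GY1 both-in/both-out from 1)
b2 stroke at J1  (only one effort-in slot at J1)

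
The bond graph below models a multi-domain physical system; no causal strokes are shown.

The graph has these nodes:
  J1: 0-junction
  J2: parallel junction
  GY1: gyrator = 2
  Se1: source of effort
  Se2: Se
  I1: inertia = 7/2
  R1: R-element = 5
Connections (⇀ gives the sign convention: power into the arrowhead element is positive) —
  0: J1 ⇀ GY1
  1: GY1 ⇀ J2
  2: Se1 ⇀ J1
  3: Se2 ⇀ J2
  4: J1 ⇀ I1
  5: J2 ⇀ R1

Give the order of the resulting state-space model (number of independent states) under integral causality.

1  (I1 all integral)

β2 stroke at J1  (Se1 fixes effort; stroke away)
β3 stroke at J2  (Se2: effort source, stroke at far end)
β0 stroke at GY1  (0-jn J1 has e-setter on 2)
β4 stroke at I1  (J1 effort already set via bond 2)
β1 stroke at GY1  (J2 effort already set via bond 3)
β5 stroke at R1  (common-e at J2 fixed by 3)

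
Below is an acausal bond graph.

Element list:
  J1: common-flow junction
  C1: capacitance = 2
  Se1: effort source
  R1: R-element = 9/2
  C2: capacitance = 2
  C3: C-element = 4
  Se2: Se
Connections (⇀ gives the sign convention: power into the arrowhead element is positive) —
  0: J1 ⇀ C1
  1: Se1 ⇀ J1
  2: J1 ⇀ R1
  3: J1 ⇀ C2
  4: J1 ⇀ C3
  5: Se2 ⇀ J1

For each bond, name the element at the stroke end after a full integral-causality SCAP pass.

β1 stroke at J1  (Se1: effort source, stroke at far end)
β5 stroke at J1  (Se2 fixes effort; stroke away)
β0 stroke at J1  (C1 outputs effort q/C1)
β3 stroke at J1  (C2 outputs effort q/C2)
β4 stroke at J1  (C3 outputs effort q/C3)
β2 stroke at R1  (J1: last free bond brings flow in)

β0 →J1
β1 →J1
β2 →R1
β3 →J1
β4 →J1
β5 →J1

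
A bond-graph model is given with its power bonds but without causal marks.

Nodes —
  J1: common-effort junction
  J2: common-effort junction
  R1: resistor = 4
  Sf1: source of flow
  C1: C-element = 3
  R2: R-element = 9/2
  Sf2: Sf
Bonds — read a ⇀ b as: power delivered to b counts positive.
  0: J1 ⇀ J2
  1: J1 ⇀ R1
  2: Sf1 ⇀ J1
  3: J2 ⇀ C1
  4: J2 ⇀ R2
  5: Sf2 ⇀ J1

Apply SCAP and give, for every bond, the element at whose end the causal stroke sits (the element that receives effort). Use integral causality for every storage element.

#2 |Sf1  (source Sf1 imposes f)
#5 |Sf2  (source Sf2 imposes f)
#3 |J2  (prefer integral on C1)
#0 |J1  (common-e at J2 fixed by 3)
#4 |R2  (0-jn J2 has e-setter on 3)
#1 |R1  (J1: bond 0 brought effort, rest push out)

#0 stroke→J1
#1 stroke→R1
#2 stroke→Sf1
#3 stroke→J2
#4 stroke→R2
#5 stroke→Sf2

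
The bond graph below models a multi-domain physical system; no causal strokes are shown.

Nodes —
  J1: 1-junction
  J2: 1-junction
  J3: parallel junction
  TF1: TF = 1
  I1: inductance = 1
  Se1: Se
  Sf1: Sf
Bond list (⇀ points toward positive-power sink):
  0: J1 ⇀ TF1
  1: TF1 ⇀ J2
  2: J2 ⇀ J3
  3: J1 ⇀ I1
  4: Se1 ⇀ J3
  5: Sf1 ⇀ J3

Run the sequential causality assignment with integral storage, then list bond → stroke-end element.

b4 →J3  (Se1 (Se) sets effort on bond)
b5 →Sf1  (source Sf1 imposes f)
b2 →J2  (J3: bond 4 brought effort, rest push out)
b1 →TF1  (closing 1-jn rule on J2)
b0 →J1  (TF TF1: opposite of bond 1)
b3 →I1  (J1: last free bond brings flow in)

#0 |J1
#1 |TF1
#2 |J2
#3 |I1
#4 |J3
#5 |Sf1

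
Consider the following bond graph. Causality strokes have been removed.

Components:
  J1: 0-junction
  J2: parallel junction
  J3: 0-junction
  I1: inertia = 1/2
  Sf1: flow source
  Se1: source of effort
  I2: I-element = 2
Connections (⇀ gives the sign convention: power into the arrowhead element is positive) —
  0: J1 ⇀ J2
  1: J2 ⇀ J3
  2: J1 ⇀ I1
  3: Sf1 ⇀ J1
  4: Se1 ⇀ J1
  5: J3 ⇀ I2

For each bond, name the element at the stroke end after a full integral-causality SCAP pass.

bond 3 stroke→Sf1  (Sf1: flow source, stroke at near end)
bond 4 stroke→J1  (source Se1 imposes e)
bond 0 stroke→J2  (J1: bond 4 brought effort, rest push out)
bond 2 stroke→I1  (common-e at J1 fixed by 4)
bond 1 stroke→J3  (0-jn J2 has e-setter on 0)
bond 5 stroke→I2  (J3 effort already set via bond 1)

bond 0 stroke→J2
bond 1 stroke→J3
bond 2 stroke→I1
bond 3 stroke→Sf1
bond 4 stroke→J1
bond 5 stroke→I2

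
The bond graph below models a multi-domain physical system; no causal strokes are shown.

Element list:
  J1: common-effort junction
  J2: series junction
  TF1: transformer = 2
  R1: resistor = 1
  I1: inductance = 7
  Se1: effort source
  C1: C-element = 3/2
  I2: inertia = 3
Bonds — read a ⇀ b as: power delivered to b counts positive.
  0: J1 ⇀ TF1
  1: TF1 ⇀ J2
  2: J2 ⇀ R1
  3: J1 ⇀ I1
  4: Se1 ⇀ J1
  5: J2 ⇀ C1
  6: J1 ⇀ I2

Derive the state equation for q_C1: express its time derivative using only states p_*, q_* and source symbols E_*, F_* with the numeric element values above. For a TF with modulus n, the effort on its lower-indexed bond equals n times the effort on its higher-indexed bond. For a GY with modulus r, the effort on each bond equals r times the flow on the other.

bond 4 stroke→J1  (Se1 (Se) sets effort on bond)
bond 0 stroke→TF1  (J1: bond 4 brought effort, rest push out)
bond 3 stroke→I1  (J1: bond 4 brought effort, rest push out)
bond 6 stroke→I2  (J1 effort already set via bond 4)
bond 1 stroke→J2  (TF1 one-in-one-out from 0)
bond 5 stroke→J2  (C1 integral (e out))
bond 2 stroke→R1  (closing 1-jn rule on J2)

dq_C1/dt = E_Se1/2 - 2*q_C1/3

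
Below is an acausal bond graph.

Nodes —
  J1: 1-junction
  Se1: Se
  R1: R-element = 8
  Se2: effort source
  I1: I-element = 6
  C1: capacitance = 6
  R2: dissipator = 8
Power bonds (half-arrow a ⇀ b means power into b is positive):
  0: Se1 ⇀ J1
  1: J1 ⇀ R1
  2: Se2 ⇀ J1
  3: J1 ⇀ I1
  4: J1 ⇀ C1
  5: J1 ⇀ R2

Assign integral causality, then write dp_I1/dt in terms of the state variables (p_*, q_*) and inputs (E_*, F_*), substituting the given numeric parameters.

b0 stroke at J1  (Se1 (Se) sets effort on bond)
b2 stroke at J1  (Se2: effort source, stroke at far end)
b3 stroke at I1  (I1: I, integral causality)
b1 stroke at J1  (1-jn J1 has f-setter on 3)
b4 stroke at J1  (common-f at J1 fixed by 3)
b5 stroke at J1  (J1 flow already set via bond 3)

dp_I1/dt = E_Se1 + E_Se2 - 8*p_I1/3 - q_C1/6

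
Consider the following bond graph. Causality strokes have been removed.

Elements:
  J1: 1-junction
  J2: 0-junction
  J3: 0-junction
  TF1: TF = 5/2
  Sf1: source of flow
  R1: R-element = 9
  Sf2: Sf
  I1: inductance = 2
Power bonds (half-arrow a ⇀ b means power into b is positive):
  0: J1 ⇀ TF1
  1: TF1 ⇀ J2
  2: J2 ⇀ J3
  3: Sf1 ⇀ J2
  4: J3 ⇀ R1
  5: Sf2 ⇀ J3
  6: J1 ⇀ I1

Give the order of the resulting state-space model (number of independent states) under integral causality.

bond 3 |Sf1  (Sf1 (Sf) sets flow on bond)
bond 5 |Sf2  (Sf2 (Sf) sets flow on bond)
bond 6 |I1  (I1 outputs flow p/I1)
bond 0 |J1  (J1 flow already set via bond 6)
bond 1 |TF1  (through TF1, causality passes straight; one stroke at TF1)
bond 2 |J2  (only one effort-in slot at J2)
bond 4 |J3  (only one effort-in slot at J3)

1  (I1 all integral)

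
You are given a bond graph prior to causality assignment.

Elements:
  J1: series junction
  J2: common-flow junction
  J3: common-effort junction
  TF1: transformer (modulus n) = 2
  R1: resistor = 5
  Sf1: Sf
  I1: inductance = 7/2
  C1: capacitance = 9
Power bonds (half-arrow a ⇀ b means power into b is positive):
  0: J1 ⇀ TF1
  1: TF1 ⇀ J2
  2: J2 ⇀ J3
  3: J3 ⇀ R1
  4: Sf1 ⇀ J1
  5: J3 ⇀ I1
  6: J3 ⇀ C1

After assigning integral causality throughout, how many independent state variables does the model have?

2  (C1, I1 all integral)

b4 stroke→Sf1  (Sf1: flow source, stroke at near end)
b0 stroke→J1  (J1 flow already set via bond 4)
b1 stroke→TF1  (TF1 one-in-one-out from 0)
b2 stroke→J2  (common-f at J2 fixed by 1)
b5 stroke→I1  (I1 outputs flow p/I1)
b6 stroke→J3  (C1 outputs effort q/C1)
b3 stroke→R1  (common-e at J3 fixed by 6)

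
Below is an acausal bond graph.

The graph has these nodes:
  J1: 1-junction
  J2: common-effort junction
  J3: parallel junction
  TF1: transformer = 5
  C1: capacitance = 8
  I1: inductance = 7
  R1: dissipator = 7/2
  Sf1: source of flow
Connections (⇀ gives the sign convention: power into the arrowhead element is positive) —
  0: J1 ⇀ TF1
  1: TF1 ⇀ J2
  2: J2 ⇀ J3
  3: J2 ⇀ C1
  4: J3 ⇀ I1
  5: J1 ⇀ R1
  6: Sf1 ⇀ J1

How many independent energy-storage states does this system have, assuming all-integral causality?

b6 →Sf1  (Sf1: flow source, stroke at near end)
b0 →J1  (J1: bond 6 brought flow, rest push out)
b5 →J1  (1-jn J1 has f-setter on 6)
b1 →TF1  (TF1: transformer flips bond 0)
b3 →J2  (C1 integral (e out))
b2 →J3  (0-jn J2 has e-setter on 3)
b4 →I1  (J3: bond 2 brought effort, rest push out)

2  (C1, I1 all integral)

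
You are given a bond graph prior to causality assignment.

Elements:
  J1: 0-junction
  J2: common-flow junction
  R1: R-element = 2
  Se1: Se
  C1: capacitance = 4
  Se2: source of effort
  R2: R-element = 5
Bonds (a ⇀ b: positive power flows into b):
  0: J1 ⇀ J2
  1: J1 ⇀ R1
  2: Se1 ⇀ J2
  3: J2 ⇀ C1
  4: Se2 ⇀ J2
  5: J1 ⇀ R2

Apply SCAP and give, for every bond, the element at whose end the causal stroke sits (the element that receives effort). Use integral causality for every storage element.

#2 stroke→J2  (Se1 fixes effort; stroke away)
#4 stroke→J2  (source Se2 imposes e)
#3 stroke→J2  (C1: C, integral causality)
#0 stroke→J1  (closing 1-jn rule on J2)
#1 stroke→R1  (0-jn J1 has e-setter on 0)
#5 stroke→R2  (0-jn J1 has e-setter on 0)

#0 |J1
#1 |R1
#2 |J2
#3 |J2
#4 |J2
#5 |R2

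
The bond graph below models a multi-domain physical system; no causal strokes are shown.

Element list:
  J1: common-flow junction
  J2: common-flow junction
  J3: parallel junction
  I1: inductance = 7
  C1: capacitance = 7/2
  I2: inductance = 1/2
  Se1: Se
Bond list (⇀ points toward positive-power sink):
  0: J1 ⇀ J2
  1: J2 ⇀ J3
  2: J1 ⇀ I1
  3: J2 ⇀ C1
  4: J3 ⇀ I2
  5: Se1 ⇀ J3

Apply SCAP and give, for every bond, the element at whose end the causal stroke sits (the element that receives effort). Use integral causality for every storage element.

β0 →J1
β1 →J2
β2 →I1
β3 →J2
β4 →I2
β5 →J3

bond 5 stroke at J3  (Se1 fixes effort; stroke away)
bond 1 stroke at J2  (J3 effort already set via bond 5)
bond 4 stroke at I2  (0-jn J3 has e-setter on 5)
bond 2 stroke at I1  (I1: I, integral causality)
bond 0 stroke at J1  (J1: bond 2 brought flow, rest push out)
bond 3 stroke at J2  (J2: bond 0 brought flow, rest push out)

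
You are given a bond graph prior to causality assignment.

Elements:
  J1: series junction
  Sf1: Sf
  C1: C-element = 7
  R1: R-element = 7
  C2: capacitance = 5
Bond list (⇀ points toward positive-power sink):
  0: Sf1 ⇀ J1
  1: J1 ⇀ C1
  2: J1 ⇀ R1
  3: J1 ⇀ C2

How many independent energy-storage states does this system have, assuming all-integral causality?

2  (C1, C2 all integral)

b0 stroke at Sf1  (Sf1 fixes flow; stroke at Sf1)
b1 stroke at J1  (J1 flow already set via bond 0)
b2 stroke at J1  (1-jn J1 has f-setter on 0)
b3 stroke at J1  (J1: bond 0 brought flow, rest push out)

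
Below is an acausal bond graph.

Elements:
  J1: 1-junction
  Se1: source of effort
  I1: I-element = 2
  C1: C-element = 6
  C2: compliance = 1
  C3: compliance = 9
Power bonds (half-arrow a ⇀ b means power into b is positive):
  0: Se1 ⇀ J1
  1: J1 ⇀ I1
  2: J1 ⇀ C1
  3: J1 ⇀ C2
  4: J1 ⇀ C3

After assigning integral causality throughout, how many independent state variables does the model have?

b0 →J1  (Se1: effort source, stroke at far end)
b1 →I1  (I1 outputs flow p/I1)
b2 →J1  (1-jn J1 has f-setter on 1)
b3 →J1  (J1 flow already set via bond 1)
b4 →J1  (J1: bond 1 brought flow, rest push out)

4  (C1, C2, C3, I1 all integral)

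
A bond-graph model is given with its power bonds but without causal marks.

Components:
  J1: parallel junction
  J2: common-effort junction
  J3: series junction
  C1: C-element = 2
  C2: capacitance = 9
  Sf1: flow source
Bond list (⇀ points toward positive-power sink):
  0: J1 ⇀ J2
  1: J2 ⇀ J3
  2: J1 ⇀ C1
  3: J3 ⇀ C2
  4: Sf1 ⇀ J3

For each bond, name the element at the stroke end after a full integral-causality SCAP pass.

β0 stroke at J2
β1 stroke at J3
β2 stroke at J1
β3 stroke at J3
β4 stroke at Sf1

#4 stroke at Sf1  (source Sf1 imposes f)
#1 stroke at J3  (J3: bond 4 brought flow, rest push out)
#3 stroke at J3  (J3: bond 4 brought flow, rest push out)
#0 stroke at J2  (J2 needs exactly one e-in)
#2 stroke at J1  (J1 needs exactly one e-in)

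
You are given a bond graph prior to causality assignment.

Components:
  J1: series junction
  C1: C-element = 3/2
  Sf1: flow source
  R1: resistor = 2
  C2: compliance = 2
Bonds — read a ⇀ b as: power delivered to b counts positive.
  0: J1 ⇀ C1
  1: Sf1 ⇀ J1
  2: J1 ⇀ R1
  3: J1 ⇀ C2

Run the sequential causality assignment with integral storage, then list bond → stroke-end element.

#1 stroke→Sf1  (source Sf1 imposes f)
#0 stroke→J1  (1-jn J1 has f-setter on 1)
#2 stroke→J1  (J1 flow already set via bond 1)
#3 stroke→J1  (J1: bond 1 brought flow, rest push out)

bond 0 stroke at J1
bond 1 stroke at Sf1
bond 2 stroke at J1
bond 3 stroke at J1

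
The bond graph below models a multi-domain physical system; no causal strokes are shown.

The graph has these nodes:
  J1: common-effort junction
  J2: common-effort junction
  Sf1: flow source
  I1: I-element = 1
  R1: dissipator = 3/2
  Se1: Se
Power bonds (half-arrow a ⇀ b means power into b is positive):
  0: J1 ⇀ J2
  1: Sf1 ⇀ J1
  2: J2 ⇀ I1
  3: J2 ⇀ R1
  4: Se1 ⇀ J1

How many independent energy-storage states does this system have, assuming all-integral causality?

b1 →Sf1  (Sf1 (Sf) sets flow on bond)
b4 →J1  (Se1 (Se) sets effort on bond)
b0 →J2  (common-e at J1 fixed by 4)
b2 →I1  (J2 effort already set via bond 0)
b3 →R1  (common-e at J2 fixed by 0)

1  (I1 all integral)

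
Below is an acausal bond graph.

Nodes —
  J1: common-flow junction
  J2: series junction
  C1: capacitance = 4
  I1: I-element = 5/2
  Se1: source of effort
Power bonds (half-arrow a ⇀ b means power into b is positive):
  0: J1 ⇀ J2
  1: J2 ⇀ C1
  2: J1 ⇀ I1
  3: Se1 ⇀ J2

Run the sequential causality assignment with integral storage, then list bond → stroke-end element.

bond 3 stroke→J2  (source Se1 imposes e)
bond 1 stroke→J2  (C1 outputs effort q/C1)
bond 0 stroke→J1  (J2: last free bond brings flow in)
bond 2 stroke→I1  (J1: last free bond brings flow in)

bond 0 |J1
bond 1 |J2
bond 2 |I1
bond 3 |J2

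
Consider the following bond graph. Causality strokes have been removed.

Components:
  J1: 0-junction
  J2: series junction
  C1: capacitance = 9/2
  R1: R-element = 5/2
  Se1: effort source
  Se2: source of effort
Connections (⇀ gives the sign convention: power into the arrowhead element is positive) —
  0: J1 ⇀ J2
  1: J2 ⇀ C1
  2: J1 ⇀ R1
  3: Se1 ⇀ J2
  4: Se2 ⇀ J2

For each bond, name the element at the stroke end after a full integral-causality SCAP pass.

bond 3 |J2  (Se1: effort source, stroke at far end)
bond 4 |J2  (Se2: effort source, stroke at far end)
bond 1 |J2  (prefer integral on C1)
bond 0 |J1  (closing 1-jn rule on J2)
bond 2 |R1  (common-e at J1 fixed by 0)

b0 stroke→J1
b1 stroke→J2
b2 stroke→R1
b3 stroke→J2
b4 stroke→J2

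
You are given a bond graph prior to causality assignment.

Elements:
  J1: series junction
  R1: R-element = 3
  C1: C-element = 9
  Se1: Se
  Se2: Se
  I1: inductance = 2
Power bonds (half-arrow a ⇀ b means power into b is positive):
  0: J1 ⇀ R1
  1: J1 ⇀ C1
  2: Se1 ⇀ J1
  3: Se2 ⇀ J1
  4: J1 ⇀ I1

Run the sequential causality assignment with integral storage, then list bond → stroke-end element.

bond 2 |J1  (Se1: effort source, stroke at far end)
bond 3 |J1  (Se2 (Se) sets effort on bond)
bond 1 |J1  (prefer integral on C1)
bond 4 |I1  (I1 integral (f out))
bond 0 |J1  (J1: bond 4 brought flow, rest push out)

#0 |J1
#1 |J1
#2 |J1
#3 |J1
#4 |I1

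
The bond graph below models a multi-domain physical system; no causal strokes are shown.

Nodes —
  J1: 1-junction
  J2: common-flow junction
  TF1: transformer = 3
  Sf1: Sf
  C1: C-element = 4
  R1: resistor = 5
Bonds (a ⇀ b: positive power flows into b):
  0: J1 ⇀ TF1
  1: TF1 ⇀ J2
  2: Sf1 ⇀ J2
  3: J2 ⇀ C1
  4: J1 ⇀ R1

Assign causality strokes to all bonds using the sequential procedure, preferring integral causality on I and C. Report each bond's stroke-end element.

β2 →Sf1  (Sf1 (Sf) sets flow on bond)
β1 →J2  (1-jn J2 has f-setter on 2)
β3 →J2  (common-f at J2 fixed by 2)
β0 →TF1  (TF1 one-in-one-out from 1)
β4 →J1  (J1: bond 0 brought flow, rest push out)

β0 →TF1
β1 →J2
β2 →Sf1
β3 →J2
β4 →J1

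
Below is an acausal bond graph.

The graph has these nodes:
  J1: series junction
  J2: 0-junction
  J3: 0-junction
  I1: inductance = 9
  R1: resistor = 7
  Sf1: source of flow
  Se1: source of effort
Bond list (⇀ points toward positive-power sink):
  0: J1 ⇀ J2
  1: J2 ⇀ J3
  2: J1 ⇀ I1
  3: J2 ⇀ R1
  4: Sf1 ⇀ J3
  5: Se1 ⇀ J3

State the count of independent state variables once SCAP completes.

1  (I1 all integral)

bond 4 |Sf1  (Sf1 fixes flow; stroke at Sf1)
bond 5 |J3  (Se1 (Se) sets effort on bond)
bond 1 |J2  (J3 effort already set via bond 5)
bond 0 |J1  (common-e at J2 fixed by 1)
bond 3 |R1  (J2 effort already set via bond 1)
bond 2 |I1  (closing 1-jn rule on J1)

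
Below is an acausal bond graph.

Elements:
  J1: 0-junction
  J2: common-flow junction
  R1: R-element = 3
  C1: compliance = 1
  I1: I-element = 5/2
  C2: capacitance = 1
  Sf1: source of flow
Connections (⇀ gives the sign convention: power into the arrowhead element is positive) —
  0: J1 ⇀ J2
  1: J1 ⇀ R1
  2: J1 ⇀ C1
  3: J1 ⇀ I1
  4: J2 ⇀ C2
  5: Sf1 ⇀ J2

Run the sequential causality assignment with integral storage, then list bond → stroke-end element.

bond 5 |Sf1  (source Sf1 imposes f)
bond 0 |J2  (common-f at J2 fixed by 5)
bond 4 |J2  (1-jn J2 has f-setter on 5)
bond 2 |J1  (C1: C, integral causality)
bond 1 |R1  (J1: bond 2 brought effort, rest push out)
bond 3 |I1  (0-jn J1 has e-setter on 2)

β0 |J2
β1 |R1
β2 |J1
β3 |I1
β4 |J2
β5 |Sf1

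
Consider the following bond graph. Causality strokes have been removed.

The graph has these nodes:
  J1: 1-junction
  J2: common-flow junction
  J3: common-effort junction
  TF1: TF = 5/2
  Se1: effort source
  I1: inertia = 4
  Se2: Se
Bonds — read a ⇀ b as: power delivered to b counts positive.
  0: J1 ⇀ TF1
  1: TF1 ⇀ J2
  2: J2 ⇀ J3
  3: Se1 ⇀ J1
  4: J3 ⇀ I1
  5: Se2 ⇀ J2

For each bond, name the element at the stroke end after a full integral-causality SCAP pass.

β3 →J1  (source Se1 imposes e)
β5 →J2  (Se2: effort source, stroke at far end)
β0 →TF1  (J1: last free bond brings flow in)
β1 →J2  (TF1: transformer flips bond 0)
β2 →J3  (J2: last free bond brings flow in)
β4 →I1  (0-jn J3 has e-setter on 2)

bond 0 stroke at TF1
bond 1 stroke at J2
bond 2 stroke at J3
bond 3 stroke at J1
bond 4 stroke at I1
bond 5 stroke at J2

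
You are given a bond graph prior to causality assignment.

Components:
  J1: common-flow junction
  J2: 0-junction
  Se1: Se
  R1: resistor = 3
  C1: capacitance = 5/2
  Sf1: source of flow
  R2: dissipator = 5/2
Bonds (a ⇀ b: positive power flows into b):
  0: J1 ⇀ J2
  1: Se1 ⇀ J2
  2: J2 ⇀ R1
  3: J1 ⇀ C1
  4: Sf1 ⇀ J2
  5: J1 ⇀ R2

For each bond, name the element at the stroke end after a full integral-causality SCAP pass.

β1 →J2  (Se1: effort source, stroke at far end)
β4 →Sf1  (Sf1 fixes flow; stroke at Sf1)
β0 →J1  (J2: bond 1 brought effort, rest push out)
β2 →R1  (0-jn J2 has e-setter on 1)
β3 →J1  (C1 outputs effort q/C1)
β5 →R2  (closing 1-jn rule on J1)

β0 stroke at J1
β1 stroke at J2
β2 stroke at R1
β3 stroke at J1
β4 stroke at Sf1
β5 stroke at R2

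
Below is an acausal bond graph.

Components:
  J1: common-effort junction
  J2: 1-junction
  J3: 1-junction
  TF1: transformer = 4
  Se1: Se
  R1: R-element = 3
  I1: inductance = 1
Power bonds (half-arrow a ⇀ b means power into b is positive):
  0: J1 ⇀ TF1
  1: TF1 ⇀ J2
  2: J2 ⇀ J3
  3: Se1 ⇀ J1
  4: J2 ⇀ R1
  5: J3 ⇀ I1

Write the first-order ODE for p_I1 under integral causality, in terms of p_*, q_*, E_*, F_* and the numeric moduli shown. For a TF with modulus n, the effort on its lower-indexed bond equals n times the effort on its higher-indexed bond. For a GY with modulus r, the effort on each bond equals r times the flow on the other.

dp_I1/dt = E_Se1/4 - 3*p_I1

b3 stroke at J1  (Se1 (Se) sets effort on bond)
b0 stroke at TF1  (common-e at J1 fixed by 3)
b1 stroke at J2  (TF1 one-in-one-out from 0)
b5 stroke at I1  (I1: I, integral causality)
b2 stroke at J3  (1-jn J3 has f-setter on 5)
b4 stroke at J2  (J2: bond 2 brought flow, rest push out)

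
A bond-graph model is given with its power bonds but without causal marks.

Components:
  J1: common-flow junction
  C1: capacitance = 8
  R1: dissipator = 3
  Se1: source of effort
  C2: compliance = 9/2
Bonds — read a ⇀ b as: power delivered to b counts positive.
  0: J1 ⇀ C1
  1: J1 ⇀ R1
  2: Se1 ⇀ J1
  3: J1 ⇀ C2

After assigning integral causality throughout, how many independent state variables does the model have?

β2 stroke→J1  (Se1: effort source, stroke at far end)
β0 stroke→J1  (C1: C, integral causality)
β3 stroke→J1  (C2 outputs effort q/C2)
β1 stroke→R1  (only one flow-in slot at J1)

2  (C1, C2 all integral)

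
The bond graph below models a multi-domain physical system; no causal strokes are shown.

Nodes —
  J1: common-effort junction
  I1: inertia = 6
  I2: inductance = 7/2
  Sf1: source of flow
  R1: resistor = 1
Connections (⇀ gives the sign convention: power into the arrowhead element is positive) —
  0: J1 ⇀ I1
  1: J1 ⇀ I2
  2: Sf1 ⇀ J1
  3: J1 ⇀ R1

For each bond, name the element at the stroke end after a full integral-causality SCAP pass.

b2 →Sf1  (Sf1: flow source, stroke at near end)
b0 →I1  (I1 integral (f out))
b1 →I2  (I2 outputs flow p/I2)
b3 →J1  (closing 0-jn rule on J1)

β0 stroke→I1
β1 stroke→I2
β2 stroke→Sf1
β3 stroke→J1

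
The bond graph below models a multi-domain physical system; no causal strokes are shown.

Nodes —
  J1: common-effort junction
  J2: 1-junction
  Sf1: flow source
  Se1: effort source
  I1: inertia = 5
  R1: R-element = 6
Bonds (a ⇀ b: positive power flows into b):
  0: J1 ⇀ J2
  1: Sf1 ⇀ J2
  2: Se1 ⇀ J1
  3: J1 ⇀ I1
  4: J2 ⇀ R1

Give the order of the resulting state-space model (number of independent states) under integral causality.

1  (I1 all integral)

b1 →Sf1  (Sf1 fixes flow; stroke at Sf1)
b2 →J1  (Se1: effort source, stroke at far end)
b0 →J2  (common-e at J1 fixed by 2)
b3 →I1  (0-jn J1 has e-setter on 2)
b4 →J2  (common-f at J2 fixed by 1)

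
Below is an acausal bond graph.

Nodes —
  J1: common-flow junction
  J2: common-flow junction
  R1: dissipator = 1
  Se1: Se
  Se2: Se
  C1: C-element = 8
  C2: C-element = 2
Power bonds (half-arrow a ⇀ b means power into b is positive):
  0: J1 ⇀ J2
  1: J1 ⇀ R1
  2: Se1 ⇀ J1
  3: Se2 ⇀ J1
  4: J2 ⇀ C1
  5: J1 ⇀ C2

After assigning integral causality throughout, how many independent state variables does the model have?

bond 2 stroke at J1  (Se1 fixes effort; stroke away)
bond 3 stroke at J1  (Se2: effort source, stroke at far end)
bond 4 stroke at J2  (C1 outputs effort q/C1)
bond 0 stroke at J1  (only one flow-in slot at J2)
bond 5 stroke at J1  (C2 integral (e out))
bond 1 stroke at R1  (closing 1-jn rule on J1)

2  (C1, C2 all integral)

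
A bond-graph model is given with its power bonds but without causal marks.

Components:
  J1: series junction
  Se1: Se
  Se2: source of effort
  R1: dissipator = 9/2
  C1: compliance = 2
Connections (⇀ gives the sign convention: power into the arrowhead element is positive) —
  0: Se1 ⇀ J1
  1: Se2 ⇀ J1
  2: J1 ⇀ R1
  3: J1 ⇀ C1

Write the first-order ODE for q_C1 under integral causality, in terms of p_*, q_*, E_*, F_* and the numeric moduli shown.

β0 stroke at J1  (Se1 fixes effort; stroke away)
β1 stroke at J1  (Se2: effort source, stroke at far end)
β3 stroke at J1  (C1 outputs effort q/C1)
β2 stroke at R1  (closing 1-jn rule on J1)

dq_C1/dt = 2*E_Se1/9 + 2*E_Se2/9 - q_C1/9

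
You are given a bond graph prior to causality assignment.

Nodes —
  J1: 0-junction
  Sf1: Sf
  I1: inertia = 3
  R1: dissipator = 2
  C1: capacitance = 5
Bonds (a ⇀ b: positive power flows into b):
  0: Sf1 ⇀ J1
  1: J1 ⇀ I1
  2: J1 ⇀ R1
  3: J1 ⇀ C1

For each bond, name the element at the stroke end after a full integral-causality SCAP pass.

b0 |Sf1
b1 |I1
b2 |R1
b3 |J1

b0 →Sf1  (Sf1 fixes flow; stroke at Sf1)
b1 →I1  (prefer integral on I1)
b3 →J1  (C1 outputs effort q/C1)
b2 →R1  (J1: bond 3 brought effort, rest push out)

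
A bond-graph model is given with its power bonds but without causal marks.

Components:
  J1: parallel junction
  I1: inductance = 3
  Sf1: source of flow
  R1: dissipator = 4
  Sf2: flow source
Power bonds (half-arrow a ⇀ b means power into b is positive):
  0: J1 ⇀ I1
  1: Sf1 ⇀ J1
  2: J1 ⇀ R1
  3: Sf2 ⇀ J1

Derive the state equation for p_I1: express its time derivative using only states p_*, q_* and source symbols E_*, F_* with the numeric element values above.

dp_I1/dt = 4*F_Sf1 + 4*F_Sf2 - 4*p_I1/3

#1 |Sf1  (source Sf1 imposes f)
#3 |Sf2  (Sf2 (Sf) sets flow on bond)
#0 |I1  (I1 integral (f out))
#2 |J1  (closing 0-jn rule on J1)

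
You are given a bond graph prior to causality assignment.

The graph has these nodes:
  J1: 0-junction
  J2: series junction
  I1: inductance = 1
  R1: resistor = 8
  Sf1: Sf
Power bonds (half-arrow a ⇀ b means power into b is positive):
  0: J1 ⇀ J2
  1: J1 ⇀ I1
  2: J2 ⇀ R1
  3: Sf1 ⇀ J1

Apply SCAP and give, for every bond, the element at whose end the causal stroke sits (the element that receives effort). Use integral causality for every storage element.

β0 →J1
β1 →I1
β2 →J2
β3 →Sf1

bond 3 |Sf1  (Sf1: flow source, stroke at near end)
bond 1 |I1  (I1: I, integral causality)
bond 0 |J1  (J1: last free bond brings effort in)
bond 2 |J2  (J2 flow already set via bond 0)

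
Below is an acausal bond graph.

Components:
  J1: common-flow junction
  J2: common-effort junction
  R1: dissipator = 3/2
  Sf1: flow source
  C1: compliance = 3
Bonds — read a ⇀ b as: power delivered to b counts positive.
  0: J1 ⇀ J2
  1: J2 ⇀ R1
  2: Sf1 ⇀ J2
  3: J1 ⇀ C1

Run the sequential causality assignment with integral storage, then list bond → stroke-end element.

#0 stroke→J2
#1 stroke→R1
#2 stroke→Sf1
#3 stroke→J1

β2 |Sf1  (Sf1 fixes flow; stroke at Sf1)
β3 |J1  (prefer integral on C1)
β0 |J2  (J1 needs exactly one f-in)
β1 |R1  (0-jn J2 has e-setter on 0)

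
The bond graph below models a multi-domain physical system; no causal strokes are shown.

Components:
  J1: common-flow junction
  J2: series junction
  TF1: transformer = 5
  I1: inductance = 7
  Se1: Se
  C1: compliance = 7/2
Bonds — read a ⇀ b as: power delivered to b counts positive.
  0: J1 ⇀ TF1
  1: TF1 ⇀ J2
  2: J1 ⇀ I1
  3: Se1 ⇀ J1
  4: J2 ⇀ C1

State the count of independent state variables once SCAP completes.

2  (C1, I1 all integral)

β3 →J1  (Se1: effort source, stroke at far end)
β2 →I1  (I1: I, integral causality)
β0 →J1  (common-f at J1 fixed by 2)
β1 →TF1  (TF1 one-in-one-out from 0)
β4 →J2  (1-jn J2 has f-setter on 1)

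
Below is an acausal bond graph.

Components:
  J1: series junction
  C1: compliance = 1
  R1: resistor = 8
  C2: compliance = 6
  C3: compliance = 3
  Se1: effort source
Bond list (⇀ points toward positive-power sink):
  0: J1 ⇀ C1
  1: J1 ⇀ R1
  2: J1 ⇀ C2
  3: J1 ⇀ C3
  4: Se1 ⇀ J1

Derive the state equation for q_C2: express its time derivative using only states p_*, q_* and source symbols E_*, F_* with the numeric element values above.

dq_C2/dt = E_Se1/8 - q_C1/8 - q_C2/48 - q_C3/24

b4 |J1  (Se1 fixes effort; stroke away)
b0 |J1  (C1 integral (e out))
b2 |J1  (C2 integral (e out))
b3 |J1  (C3 integral (e out))
b1 |R1  (closing 1-jn rule on J1)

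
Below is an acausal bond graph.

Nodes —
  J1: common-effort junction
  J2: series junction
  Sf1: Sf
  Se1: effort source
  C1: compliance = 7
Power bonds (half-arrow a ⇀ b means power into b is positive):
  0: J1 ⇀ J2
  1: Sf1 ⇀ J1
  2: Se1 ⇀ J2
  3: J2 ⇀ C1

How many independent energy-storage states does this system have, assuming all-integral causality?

#1 stroke at Sf1  (Sf1 fixes flow; stroke at Sf1)
#2 stroke at J2  (Se1 fixes effort; stroke away)
#0 stroke at J1  (closing 0-jn rule on J1)
#3 stroke at J2  (1-jn J2 has f-setter on 0)

1  (C1 all integral)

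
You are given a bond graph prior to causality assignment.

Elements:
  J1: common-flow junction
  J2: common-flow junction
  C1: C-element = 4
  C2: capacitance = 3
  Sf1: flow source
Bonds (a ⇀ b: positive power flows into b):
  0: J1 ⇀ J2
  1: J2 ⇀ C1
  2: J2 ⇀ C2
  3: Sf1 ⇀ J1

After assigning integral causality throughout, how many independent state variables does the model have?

#3 |Sf1  (source Sf1 imposes f)
#0 |J1  (common-f at J1 fixed by 3)
#1 |J2  (J2: bond 0 brought flow, rest push out)
#2 |J2  (J2: bond 0 brought flow, rest push out)

2  (C1, C2 all integral)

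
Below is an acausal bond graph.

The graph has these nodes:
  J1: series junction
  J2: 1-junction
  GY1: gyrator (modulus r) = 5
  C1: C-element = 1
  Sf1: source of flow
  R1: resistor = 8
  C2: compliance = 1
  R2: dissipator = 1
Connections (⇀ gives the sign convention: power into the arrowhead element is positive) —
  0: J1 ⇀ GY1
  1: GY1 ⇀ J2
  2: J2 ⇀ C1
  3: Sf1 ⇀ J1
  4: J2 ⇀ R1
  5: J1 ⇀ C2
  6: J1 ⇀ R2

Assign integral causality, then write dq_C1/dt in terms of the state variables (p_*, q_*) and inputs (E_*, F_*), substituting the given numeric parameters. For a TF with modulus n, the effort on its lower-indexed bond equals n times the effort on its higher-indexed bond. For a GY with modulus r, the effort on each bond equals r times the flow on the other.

b3 |Sf1  (source Sf1 imposes f)
b0 |J1  (J1 flow already set via bond 3)
b5 |J1  (common-f at J1 fixed by 3)
b6 |J1  (J1 flow already set via bond 3)
b1 |J2  (GY GY1: same side as bond 0)
b2 |J2  (prefer integral on C1)
b4 |R1  (closing 1-jn rule on J2)

dq_C1/dt = 5*F_Sf1/8 - q_C1/8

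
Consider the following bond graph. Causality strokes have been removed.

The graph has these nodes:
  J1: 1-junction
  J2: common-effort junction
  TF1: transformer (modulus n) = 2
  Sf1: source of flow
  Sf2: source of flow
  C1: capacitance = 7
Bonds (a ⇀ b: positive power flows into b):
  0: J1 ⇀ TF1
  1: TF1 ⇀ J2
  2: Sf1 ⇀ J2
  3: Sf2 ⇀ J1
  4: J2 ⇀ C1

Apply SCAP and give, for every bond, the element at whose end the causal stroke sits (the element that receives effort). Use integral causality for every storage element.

#2 →Sf1  (Sf1: flow source, stroke at near end)
#3 →Sf2  (Sf2 (Sf) sets flow on bond)
#0 →J1  (J1 flow already set via bond 3)
#1 →TF1  (TF TF1: opposite of bond 0)
#4 →J2  (J2 needs exactly one e-in)

b0 stroke→J1
b1 stroke→TF1
b2 stroke→Sf1
b3 stroke→Sf2
b4 stroke→J2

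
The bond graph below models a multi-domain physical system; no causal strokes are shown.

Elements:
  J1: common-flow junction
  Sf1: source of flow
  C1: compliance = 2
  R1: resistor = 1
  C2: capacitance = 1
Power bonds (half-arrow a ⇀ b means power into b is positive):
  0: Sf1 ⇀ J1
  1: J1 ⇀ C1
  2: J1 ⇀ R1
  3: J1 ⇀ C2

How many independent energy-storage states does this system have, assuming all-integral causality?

2  (C1, C2 all integral)

b0 stroke→Sf1  (Sf1 (Sf) sets flow on bond)
b1 stroke→J1  (1-jn J1 has f-setter on 0)
b2 stroke→J1  (common-f at J1 fixed by 0)
b3 stroke→J1  (1-jn J1 has f-setter on 0)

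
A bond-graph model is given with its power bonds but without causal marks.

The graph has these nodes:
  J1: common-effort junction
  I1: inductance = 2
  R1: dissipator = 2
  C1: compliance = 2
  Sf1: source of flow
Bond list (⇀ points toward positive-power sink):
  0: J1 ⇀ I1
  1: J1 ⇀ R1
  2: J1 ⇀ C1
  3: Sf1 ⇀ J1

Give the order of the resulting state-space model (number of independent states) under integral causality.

bond 3 stroke→Sf1  (Sf1 (Sf) sets flow on bond)
bond 0 stroke→I1  (I1 outputs flow p/I1)
bond 2 stroke→J1  (C1 integral (e out))
bond 1 stroke→R1  (0-jn J1 has e-setter on 2)

2  (C1, I1 all integral)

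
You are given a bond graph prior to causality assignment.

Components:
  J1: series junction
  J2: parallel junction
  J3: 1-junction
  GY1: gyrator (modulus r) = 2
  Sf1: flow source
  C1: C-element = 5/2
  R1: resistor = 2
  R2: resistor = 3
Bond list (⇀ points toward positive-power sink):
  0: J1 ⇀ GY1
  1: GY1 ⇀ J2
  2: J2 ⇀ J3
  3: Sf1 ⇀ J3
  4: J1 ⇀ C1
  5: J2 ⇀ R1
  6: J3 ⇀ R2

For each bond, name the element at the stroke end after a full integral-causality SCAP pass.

#3 stroke at Sf1  (Sf1 fixes flow; stroke at Sf1)
#2 stroke at J3  (J3: bond 3 brought flow, rest push out)
#6 stroke at J3  (1-jn J3 has f-setter on 3)
#4 stroke at J1  (prefer integral on C1)
#0 stroke at GY1  (only one flow-in slot at J1)
#1 stroke at GY1  (GY1: gyrator matches bond 0)
#5 stroke at J2  (closing 0-jn rule on J2)

β0 |GY1
β1 |GY1
β2 |J3
β3 |Sf1
β4 |J1
β5 |J2
β6 |J3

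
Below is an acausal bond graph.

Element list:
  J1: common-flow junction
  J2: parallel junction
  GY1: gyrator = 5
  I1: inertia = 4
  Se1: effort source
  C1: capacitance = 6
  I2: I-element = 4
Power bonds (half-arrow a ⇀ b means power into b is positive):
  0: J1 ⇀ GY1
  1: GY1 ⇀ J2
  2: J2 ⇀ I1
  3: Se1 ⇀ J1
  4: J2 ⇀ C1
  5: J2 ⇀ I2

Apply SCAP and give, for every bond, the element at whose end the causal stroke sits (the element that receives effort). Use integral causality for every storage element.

b0 |GY1
b1 |GY1
b2 |I1
b3 |J1
b4 |J2
b5 |I2

#3 stroke→J1  (Se1 (Se) sets effort on bond)
#0 stroke→GY1  (J1: last free bond brings flow in)
#1 stroke→GY1  (GY1: gyrator matches bond 0)
#2 stroke→I1  (I1: I, integral causality)
#4 stroke→J2  (C1: C, integral causality)
#5 stroke→I2  (common-e at J2 fixed by 4)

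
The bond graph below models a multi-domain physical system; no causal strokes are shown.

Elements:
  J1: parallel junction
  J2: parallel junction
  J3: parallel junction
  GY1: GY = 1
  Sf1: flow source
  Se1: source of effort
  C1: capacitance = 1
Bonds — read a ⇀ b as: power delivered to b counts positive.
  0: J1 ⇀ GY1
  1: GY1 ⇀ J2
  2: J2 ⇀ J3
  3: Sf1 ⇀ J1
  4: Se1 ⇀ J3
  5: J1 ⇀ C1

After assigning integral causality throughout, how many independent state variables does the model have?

#3 →Sf1  (Sf1 (Sf) sets flow on bond)
#4 →J3  (source Se1 imposes e)
#2 →J2  (0-jn J3 has e-setter on 4)
#1 →GY1  (common-e at J2 fixed by 2)
#0 →GY1  (GY1 both-in/both-out from 1)
#5 →J1  (closing 0-jn rule on J1)

1  (C1 all integral)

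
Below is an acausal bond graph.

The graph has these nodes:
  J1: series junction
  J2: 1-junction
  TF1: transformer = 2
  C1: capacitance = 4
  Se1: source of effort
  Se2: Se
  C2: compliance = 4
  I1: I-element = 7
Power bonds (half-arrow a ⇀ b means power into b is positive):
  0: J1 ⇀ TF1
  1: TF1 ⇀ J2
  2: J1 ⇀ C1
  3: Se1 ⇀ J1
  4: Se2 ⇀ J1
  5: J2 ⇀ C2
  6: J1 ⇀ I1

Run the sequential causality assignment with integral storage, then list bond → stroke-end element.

β3 stroke→J1  (Se1 (Se) sets effort on bond)
β4 stroke→J1  (Se2 fixes effort; stroke away)
β2 stroke→J1  (C1 outputs effort q/C1)
β5 stroke→J2  (C2 outputs effort q/C2)
β1 stroke→TF1  (only one flow-in slot at J2)
β0 stroke→J1  (TF1 one-in-one-out from 1)
β6 stroke→I1  (J1: last free bond brings flow in)

b0 stroke at J1
b1 stroke at TF1
b2 stroke at J1
b3 stroke at J1
b4 stroke at J1
b5 stroke at J2
b6 stroke at I1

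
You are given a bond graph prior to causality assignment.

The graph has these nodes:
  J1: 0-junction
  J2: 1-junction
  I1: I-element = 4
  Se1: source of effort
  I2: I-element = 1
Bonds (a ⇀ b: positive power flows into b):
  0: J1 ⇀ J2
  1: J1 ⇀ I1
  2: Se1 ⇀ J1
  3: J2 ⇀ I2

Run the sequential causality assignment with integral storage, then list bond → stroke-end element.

#2 stroke→J1  (source Se1 imposes e)
#0 stroke→J2  (J1 effort already set via bond 2)
#1 stroke→I1  (J1 effort already set via bond 2)
#3 stroke→I2  (only one flow-in slot at J2)

#0 stroke→J2
#1 stroke→I1
#2 stroke→J1
#3 stroke→I2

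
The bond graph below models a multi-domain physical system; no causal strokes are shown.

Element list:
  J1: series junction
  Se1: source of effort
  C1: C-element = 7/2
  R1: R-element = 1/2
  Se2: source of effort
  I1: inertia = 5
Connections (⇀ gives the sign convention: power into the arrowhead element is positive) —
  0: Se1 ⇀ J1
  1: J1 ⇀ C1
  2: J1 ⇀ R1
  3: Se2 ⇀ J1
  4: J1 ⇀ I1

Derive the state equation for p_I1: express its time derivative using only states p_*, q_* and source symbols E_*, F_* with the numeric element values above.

#0 stroke→J1  (Se1: effort source, stroke at far end)
#3 stroke→J1  (Se2 (Se) sets effort on bond)
#1 stroke→J1  (prefer integral on C1)
#4 stroke→I1  (prefer integral on I1)
#2 stroke→J1  (common-f at J1 fixed by 4)

dp_I1/dt = E_Se1 + E_Se2 - p_I1/10 - 2*q_C1/7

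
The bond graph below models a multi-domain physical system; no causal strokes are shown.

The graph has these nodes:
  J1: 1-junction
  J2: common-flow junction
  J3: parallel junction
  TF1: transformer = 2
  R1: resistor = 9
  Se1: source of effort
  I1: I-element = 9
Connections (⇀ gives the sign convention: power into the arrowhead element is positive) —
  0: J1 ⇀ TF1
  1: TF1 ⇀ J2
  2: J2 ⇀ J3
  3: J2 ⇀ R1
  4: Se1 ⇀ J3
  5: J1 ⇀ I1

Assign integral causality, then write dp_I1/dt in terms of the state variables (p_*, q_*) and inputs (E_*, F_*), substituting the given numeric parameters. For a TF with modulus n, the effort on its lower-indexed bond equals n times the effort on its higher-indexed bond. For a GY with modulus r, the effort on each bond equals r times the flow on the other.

dp_I1/dt = -2*E_Se1 - 4*p_I1

bond 4 stroke→J3  (Se1 fixes effort; stroke away)
bond 2 stroke→J2  (J3 effort already set via bond 4)
bond 5 stroke→I1  (I1 outputs flow p/I1)
bond 0 stroke→J1  (1-jn J1 has f-setter on 5)
bond 1 stroke→TF1  (TF TF1: opposite of bond 0)
bond 3 stroke→J2  (1-jn J2 has f-setter on 1)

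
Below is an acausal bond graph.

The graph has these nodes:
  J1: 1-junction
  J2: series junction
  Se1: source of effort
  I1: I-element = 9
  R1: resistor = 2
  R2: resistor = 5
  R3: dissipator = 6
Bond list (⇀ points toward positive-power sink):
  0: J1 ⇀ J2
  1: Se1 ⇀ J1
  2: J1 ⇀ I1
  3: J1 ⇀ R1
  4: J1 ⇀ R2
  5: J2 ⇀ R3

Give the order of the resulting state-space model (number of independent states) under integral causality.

1  (I1 all integral)

bond 1 stroke→J1  (Se1 fixes effort; stroke away)
bond 2 stroke→I1  (I1 integral (f out))
bond 0 stroke→J1  (1-jn J1 has f-setter on 2)
bond 3 stroke→J1  (1-jn J1 has f-setter on 2)
bond 4 stroke→J1  (J1: bond 2 brought flow, rest push out)
bond 5 stroke→J2  (J2: bond 0 brought flow, rest push out)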